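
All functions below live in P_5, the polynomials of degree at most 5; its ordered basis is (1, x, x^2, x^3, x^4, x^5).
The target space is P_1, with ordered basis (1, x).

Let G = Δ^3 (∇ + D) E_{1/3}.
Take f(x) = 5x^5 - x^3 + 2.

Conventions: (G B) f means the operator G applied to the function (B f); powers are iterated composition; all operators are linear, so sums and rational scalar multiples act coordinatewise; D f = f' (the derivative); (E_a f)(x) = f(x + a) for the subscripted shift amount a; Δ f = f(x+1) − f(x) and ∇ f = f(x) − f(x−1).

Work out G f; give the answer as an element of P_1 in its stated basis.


E_{1/3} f = 5x^5 + (25/3)x^4 + (41/9)x^3 + (23/27)x^2 - (2/81)x + 482/243
∇ E_{1/3} f = 25x^4 - (50/3)x^3 + (41/3)x^2 - (98/27)x + 28/81
D E_{1/3} f = 25x^4 + (100/3)x^3 + (41/3)x^2 + (46/27)x - 2/81
(∇ + D) E_{1/3} f = 50x^4 + (50/3)x^3 + (82/3)x^2 - (52/27)x + 26/81
Δ (∇ + D) E_{1/3} f = 200x^3 + 350x^2 + (914/3)x + 2486/27
Δ Δ (∇ + D) E_{1/3} f = 600x^2 + 1300x + 2564/3
Δ Δ Δ (∇ + D) E_{1/3} f = 1200x + 1900

the result is g(x) = 1200x + 1900


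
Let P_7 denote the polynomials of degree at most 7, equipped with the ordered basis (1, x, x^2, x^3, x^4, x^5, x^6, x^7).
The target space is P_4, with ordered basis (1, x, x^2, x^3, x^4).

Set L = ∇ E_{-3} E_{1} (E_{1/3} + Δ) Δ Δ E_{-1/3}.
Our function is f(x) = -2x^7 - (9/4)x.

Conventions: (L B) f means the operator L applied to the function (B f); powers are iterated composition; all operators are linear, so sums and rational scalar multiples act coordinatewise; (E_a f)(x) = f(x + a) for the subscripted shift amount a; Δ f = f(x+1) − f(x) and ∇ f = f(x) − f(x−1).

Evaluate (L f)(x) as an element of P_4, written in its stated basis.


E_{-1/3} f = -2x^7 + (14/3)x^6 - (14/3)x^5 + (70/27)x^4 - (70/81)x^3 + (14/81)x^2 - (6617/2916)x + 6569/8748
Δ E_{-1/3} f = -14x^6 - 14x^5 - (70/3)x^4 - (350/27)x^3 - (154/27)x^2 - (98/81)x - 6905/2916
Δ Δ E_{-1/3} f = -84x^5 - 280x^4 - (1540/3)x^3 - (4760/9)x^2 - (8036/27)x - 5768/81
E_{1/3} (Δ Δ E_{-1/3}) f = -84x^5 - 420x^4 - 980x^3 - 1260x^2 - 868x - 252
Δ (Δ Δ E_{-1/3}) f = -420x^4 - 1960x^3 - 4060x^2 - (37240/9)x - 46004/27
(E_{1/3} + Δ) (Δ Δ E_{-1/3}) f = -84x^5 - 840x^4 - 2940x^3 - 5320x^2 - (45052/9)x - 52808/27
E_{1} (E_{1/3} + Δ) (Δ Δ E_{-1/3}) f = -84x^5 - 1260x^4 - 7140x^3 - 20020x^2 - (254212/9)x - 435932/27
E_{-3} E_{1} (E_{1/3} + Δ) (Δ Δ E_{-1/3}) f = -84x^5 + 420x^3 - 1120x^2 + (10388/9)x - 12320/27
∇ E_{-3} E_{1} (E_{1/3} + Δ) (Δ Δ E_{-1/3}) f = -420x^4 + 840x^3 + 420x^2 - 3080x + 23492/9

g(x) = -420x^4 + 840x^3 + 420x^2 - 3080x + 23492/9


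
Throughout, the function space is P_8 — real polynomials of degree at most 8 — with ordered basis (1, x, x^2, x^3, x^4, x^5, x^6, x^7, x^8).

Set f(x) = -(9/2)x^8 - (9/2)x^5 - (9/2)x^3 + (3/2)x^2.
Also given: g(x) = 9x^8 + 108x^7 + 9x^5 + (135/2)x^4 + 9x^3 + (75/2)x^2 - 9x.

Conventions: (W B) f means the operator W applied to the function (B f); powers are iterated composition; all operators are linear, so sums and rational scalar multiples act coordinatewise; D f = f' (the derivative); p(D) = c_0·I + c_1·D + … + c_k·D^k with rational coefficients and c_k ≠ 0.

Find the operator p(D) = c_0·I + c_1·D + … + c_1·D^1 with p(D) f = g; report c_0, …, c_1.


D^0 f = -(9/2)x^8 - (9/2)x^5 - (9/2)x^3 + (3/2)x^2
D^1 f = -36x^7 - (45/2)x^4 - (27/2)x^2 + 3x
matching coefficients of g against c_0 f + c_1 Df + … from the top degree down determines the c_i
solution: c_0 = -2, c_1 = -3

p(D) = -2·I − 3·D, i.e. c_0 = -2, c_1 = -3


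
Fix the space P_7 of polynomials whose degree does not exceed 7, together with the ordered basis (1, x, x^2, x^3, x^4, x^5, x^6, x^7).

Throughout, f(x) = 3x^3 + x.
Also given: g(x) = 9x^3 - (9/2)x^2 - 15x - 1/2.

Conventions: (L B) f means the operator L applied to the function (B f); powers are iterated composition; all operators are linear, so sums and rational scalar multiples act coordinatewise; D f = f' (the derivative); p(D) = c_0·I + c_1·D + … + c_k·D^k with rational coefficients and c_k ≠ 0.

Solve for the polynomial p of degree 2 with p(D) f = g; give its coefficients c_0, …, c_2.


D^0 f = 3x^3 + x
D^1 f = 9x^2 + 1
D^2 f = 18x
matching coefficients of g against c_0 f + c_1 Df + … from the top degree down determines the c_i
solution: c_0 = 3, c_1 = -1/2, c_2 = -1

c_0 = 3, c_1 = -1/2, c_2 = -1


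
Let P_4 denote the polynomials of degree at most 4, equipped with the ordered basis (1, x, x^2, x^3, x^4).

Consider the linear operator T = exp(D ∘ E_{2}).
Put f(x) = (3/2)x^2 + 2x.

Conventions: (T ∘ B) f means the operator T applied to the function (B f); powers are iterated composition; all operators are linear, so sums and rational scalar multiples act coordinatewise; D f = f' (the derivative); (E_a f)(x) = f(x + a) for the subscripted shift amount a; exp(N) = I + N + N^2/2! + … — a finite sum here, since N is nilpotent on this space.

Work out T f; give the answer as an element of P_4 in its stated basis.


the image equals g(x) = (3/2)x^2 + 5x + 19/2

order-1 term: 3x + 8
order-2 term: 3/2
the series for exp(D ∘ E_{2}) f terminates at order 2
exp(D ∘ E_{2}) f = (3/2)x^2 + 5x + 19/2


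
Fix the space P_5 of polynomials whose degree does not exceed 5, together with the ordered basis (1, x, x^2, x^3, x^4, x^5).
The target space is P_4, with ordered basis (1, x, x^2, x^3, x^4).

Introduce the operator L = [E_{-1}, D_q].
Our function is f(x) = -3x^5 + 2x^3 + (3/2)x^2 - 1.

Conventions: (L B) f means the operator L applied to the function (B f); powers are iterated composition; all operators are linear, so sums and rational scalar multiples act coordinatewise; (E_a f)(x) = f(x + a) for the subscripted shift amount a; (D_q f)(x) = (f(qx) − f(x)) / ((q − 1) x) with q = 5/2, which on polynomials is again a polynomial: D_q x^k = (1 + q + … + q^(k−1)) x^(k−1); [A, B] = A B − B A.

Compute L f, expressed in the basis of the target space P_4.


the result is g(x) = (3141/8)x^3 - (6939/8)x^2 + (2601/4)x - 2673/16

D_q f = -(3093/16)x^4 + (39/2)x^2 + (21/4)x
E_{-1} D_q f = -(3093/16)x^4 + (3093/4)x^3 - (9123/8)x^2 + (1479/2)x - 2865/16
E_{-1} f = -3x^5 + 15x^4 - 28x^3 + (51/2)x^2 - 12x + 3/2
D_q E_{-1} f = -(3093/16)x^4 + (3045/8)x^3 - 273x^2 + (357/4)x - 12
[E_{-1}, D_q] f = (3141/8)x^3 - (6939/8)x^2 + (2601/4)x - 2673/16


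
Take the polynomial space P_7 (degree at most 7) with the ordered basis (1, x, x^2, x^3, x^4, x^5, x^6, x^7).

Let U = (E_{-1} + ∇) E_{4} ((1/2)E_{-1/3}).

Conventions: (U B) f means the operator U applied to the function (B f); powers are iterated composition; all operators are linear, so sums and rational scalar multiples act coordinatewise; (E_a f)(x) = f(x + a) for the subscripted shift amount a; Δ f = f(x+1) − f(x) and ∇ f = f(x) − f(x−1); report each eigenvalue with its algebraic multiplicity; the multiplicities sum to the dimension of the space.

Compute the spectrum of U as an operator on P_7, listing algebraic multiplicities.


image of 1: 1/2
image of x: (1/2)x + 11/6
image of x^2: (1/2)x^2 + (11/3)x + 121/18
image of x^3: (1/2)x^3 + (11/2)x^2 + (121/6)x + 1331/54
image of x^4: (1/2)x^4 + (22/3)x^3 + (121/3)x^2 + (2662/27)x + 14641/162
image of x^5: (1/2)x^5 + (55/6)x^4 + (605/9)x^3 + (6655/27)x^2 + (73205/162)x + 161051/486
image of x^6: (1/2)x^6 + 11x^5 + (605/6)x^4 + (13310/27)x^3 + (73205/54)x^2 + (161051/81)x + 1771561/1458
image of x^7: (1/2)x^7 + (77/6)x^6 + (847/6)x^5 + (46585/54)x^4 + (512435/162)x^3 + (1127357/162)x^2 + (12400927/1458)x + 19487171/4374
the matrix is upper triangular; its diagonal is (1/2, 1/2, 1/2, 1/2, 1/2, 1/2, 1/2, 1/2)
for a triangular matrix the eigenvalues are the diagonal entries, with algebraic multiplicity their repetition count

λ = 1/2 (multiplicity 8)


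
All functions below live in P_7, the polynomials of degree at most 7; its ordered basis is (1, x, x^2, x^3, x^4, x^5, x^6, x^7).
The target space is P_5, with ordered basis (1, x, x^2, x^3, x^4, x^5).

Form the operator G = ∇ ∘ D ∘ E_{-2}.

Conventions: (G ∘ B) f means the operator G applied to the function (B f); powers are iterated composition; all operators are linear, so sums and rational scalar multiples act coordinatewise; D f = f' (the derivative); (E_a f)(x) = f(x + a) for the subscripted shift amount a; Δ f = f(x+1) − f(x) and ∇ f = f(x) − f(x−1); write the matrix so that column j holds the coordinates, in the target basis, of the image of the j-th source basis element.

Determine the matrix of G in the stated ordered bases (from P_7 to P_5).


image of 1: 0
image of x: 0
image of x^2: 2
image of x^3: 6x - 15
image of x^4: 12x^2 - 60x + 76
image of x^5: 20x^3 - 150x^2 + 380x - 325
image of x^6: 30x^4 - 300x^3 + 1140x^2 - 1950x + 1266
image of x^7: 42x^5 - 525x^4 + 2660x^3 - 6825x^2 + 8862x - 4655
each image's coordinates form column j of the matrix

the matrix is [[0, 0, 2, -15, 76, -325, 1266, -4655]; [0, 0, 0, 6, -60, 380, -1950, 8862]; [0, 0, 0, 0, 12, -150, 1140, -6825]; [0, 0, 0, 0, 0, 20, -300, 2660]; [0, 0, 0, 0, 0, 0, 30, -525]; [0, 0, 0, 0, 0, 0, 0, 42]] (rows listed top to bottom)


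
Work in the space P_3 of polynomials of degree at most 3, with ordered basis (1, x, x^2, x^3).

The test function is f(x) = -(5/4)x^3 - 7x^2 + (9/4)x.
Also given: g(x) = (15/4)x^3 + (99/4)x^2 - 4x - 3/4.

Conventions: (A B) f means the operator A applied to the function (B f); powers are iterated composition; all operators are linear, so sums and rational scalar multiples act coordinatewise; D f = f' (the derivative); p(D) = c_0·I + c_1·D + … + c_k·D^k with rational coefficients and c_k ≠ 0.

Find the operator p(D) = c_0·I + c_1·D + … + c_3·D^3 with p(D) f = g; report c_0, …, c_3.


p(D) = -3·I − D + (3/2)·D^2 − 3·D^3, i.e. c_0 = -3, c_1 = -1, c_2 = 3/2, c_3 = -3

D^0 f = -(5/4)x^3 - 7x^2 + (9/4)x
D^1 f = -(15/4)x^2 - 14x + 9/4
D^2 f = -(15/2)x - 14
D^3 f = -15/2
matching coefficients of g against c_0 f + c_1 Df + … from the top degree down determines the c_i
solution: c_0 = -3, c_1 = -1, c_2 = 3/2, c_3 = -3


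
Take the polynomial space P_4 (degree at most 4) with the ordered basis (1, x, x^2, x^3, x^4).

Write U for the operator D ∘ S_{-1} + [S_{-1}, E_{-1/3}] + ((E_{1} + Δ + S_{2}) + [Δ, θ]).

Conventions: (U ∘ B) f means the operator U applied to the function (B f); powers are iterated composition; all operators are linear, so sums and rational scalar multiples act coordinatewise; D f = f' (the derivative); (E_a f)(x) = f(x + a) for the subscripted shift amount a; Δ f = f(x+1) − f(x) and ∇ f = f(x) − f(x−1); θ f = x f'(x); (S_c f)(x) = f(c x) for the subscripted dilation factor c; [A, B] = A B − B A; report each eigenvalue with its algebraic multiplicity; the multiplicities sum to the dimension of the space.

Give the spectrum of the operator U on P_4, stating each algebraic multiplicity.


λ = 2 (multiplicity 1), λ = 3 (multiplicity 1), λ = 5 (multiplicity 1), λ = 9 (multiplicity 1), λ = 17 (multiplicity 1)

image of 1: 2
image of x: 3x + 4/3
image of x^2: 5x^2 + (28/3)x + 4
image of x^3: 9x^3 + 4x^2 + 12x + 133/27
image of x^4: 17x^4 + (56/3)x^3 + 24x^2 + (548/27)x + 6
the matrix is upper triangular; its diagonal is (2, 3, 5, 9, 17)
for a triangular matrix the eigenvalues are the diagonal entries, with algebraic multiplicity their repetition count


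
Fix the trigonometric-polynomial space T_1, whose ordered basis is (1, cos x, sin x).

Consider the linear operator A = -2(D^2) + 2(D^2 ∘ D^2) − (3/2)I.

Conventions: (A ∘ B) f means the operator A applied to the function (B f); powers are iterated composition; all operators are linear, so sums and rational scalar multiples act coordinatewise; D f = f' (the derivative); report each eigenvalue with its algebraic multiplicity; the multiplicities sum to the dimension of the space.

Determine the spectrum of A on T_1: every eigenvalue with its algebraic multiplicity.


image of 1: -3/2
image of cos x: (5/2)cos x
image of sin x: (5/2)sin x
the matrix is diagonal; its diagonal is (-3/2, 5/2, 5/2)
for a triangular matrix the eigenvalues are the diagonal entries, with algebraic multiplicity their repetition count

λ = -3/2 (multiplicity 1), λ = 5/2 (multiplicity 2)


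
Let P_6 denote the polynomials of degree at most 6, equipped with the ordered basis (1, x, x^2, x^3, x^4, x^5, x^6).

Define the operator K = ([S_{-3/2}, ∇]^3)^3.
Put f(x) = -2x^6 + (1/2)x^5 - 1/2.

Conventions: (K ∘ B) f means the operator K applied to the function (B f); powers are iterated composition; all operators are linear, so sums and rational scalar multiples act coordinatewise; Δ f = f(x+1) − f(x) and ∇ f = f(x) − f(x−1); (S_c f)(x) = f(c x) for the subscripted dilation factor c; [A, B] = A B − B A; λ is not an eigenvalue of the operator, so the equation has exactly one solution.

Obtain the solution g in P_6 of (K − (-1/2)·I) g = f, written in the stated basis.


the image equals g(x) = -4x^6 + x^5 - 1

write g with unknown coordinates in the stated basis and equate coefficients in (K − (-1/2)·I) g = f
solving from the highest basis element down gives g = -4x^6 + x^5 - 1
check: K g = 0
so K g − (-1/2)·g = -2x^6 + (1/2)x^5 - 1/2 = f ✓


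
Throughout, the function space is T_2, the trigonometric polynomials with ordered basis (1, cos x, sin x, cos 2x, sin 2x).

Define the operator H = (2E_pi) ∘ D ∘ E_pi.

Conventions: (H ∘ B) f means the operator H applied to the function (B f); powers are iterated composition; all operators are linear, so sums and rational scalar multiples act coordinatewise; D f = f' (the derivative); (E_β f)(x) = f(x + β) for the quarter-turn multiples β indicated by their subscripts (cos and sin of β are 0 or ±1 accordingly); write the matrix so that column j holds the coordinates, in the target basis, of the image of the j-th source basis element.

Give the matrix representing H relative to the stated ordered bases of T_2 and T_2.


the matrix is [[0, 0, 0, 0, 0]; [0, 0, 2, 0, 0]; [0, -2, 0, 0, 0]; [0, 0, 0, 0, 4]; [0, 0, 0, -4, 0]] (rows listed top to bottom)

image of 1: 0
image of cos x: -2sin x
image of sin x: 2cos x
image of cos 2x: -4sin 2x
image of sin 2x: 4cos 2x
each image's coordinates form column j of the matrix


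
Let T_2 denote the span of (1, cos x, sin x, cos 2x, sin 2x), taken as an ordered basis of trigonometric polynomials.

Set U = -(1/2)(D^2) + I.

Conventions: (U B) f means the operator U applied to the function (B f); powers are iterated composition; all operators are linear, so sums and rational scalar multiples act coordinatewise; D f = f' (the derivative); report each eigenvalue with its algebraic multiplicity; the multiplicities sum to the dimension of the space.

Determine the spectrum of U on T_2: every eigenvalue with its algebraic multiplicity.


image of 1: 1
image of cos x: (3/2)cos x
image of sin x: (3/2)sin x
image of cos 2x: 3cos 2x
image of sin 2x: 3sin 2x
the matrix is diagonal; its diagonal is (1, 3/2, 3/2, 3, 3)
for a triangular matrix the eigenvalues are the diagonal entries, with algebraic multiplicity their repetition count

λ = 1 (multiplicity 1), λ = 3/2 (multiplicity 2), λ = 3 (multiplicity 2)


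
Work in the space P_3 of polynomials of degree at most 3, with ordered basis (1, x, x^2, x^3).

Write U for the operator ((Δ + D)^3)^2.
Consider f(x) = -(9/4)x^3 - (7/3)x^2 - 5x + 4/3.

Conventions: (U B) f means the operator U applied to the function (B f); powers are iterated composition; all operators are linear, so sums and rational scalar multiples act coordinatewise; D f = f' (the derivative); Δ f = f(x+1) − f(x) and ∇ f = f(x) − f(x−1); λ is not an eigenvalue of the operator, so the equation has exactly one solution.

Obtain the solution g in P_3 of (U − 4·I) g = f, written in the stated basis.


write g with unknown coordinates in the stated basis and equate coefficients in (U − 4·I) g = f
solving from the highest basis element down gives g = (9/16)x^3 + (7/12)x^2 + (5/4)x - 1/3
check: U g = 0
so U g − 4·g = -(9/4)x^3 - (7/3)x^2 - 5x + 4/3 = f ✓

g(x) = (9/16)x^3 + (7/12)x^2 + (5/4)x - 1/3


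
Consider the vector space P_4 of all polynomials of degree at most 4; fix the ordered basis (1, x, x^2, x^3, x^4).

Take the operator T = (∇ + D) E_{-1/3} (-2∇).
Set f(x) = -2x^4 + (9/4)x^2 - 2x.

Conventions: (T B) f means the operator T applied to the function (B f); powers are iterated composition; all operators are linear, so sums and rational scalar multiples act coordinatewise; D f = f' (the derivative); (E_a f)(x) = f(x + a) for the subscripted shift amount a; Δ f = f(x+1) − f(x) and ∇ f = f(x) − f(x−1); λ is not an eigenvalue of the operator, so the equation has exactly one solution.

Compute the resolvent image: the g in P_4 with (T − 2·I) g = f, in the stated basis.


write g with unknown coordinates in the stated basis and equate coefficients in (T − 2·I) g = f
solving from the highest basis element down gives g = x^4 - (201/8)x^2 + 53x + 407/6
check: T g = -48x^2 + 104x + 407/3
so T g − 2·g = -2x^4 + (9/4)x^2 - 2x = f ✓

the image equals g(x) = x^4 - (201/8)x^2 + 53x + 407/6


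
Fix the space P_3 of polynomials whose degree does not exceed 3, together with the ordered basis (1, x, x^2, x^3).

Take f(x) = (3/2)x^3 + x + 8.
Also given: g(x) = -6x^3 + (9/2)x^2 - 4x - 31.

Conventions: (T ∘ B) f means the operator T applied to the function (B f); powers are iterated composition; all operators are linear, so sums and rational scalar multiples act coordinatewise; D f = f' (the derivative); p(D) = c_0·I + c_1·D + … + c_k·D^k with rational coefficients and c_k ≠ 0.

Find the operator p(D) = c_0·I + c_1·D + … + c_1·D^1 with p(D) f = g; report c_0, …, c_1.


D^0 f = (3/2)x^3 + x + 8
D^1 f = (9/2)x^2 + 1
matching coefficients of g against c_0 f + c_1 Df + … from the top degree down determines the c_i
solution: c_0 = -4, c_1 = 1

c_0 = -4, c_1 = 1


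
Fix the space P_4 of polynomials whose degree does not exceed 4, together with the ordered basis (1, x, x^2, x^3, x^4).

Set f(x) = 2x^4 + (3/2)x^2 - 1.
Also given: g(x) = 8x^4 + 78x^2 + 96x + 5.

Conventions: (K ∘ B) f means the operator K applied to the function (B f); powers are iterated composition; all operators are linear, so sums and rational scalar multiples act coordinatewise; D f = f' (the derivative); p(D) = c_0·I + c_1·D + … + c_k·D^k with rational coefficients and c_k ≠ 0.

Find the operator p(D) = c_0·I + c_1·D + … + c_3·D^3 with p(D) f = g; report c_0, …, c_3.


D^0 f = 2x^4 + (3/2)x^2 - 1
D^1 f = 8x^3 + 3x
D^2 f = 24x^2 + 3
D^3 f = 48x
matching coefficients of g against c_0 f + c_1 Df + … from the top degree down determines the c_i
solution: c_0 = 4, c_1 = 0, c_2 = 3, c_3 = 2

c_0 = 4, c_1 = 0, c_2 = 3, c_3 = 2


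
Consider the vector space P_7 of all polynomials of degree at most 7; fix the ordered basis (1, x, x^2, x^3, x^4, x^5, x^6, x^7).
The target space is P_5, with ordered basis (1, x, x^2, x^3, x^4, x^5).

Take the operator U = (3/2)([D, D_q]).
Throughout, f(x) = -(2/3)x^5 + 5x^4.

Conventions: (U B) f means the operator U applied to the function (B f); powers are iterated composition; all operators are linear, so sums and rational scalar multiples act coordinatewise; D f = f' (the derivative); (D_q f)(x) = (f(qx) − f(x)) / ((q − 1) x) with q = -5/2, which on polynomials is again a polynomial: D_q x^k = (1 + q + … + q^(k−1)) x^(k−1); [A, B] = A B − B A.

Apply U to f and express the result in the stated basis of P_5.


the result is g(x) = -(1337/8)x^3 - (6195/16)x^2

D_q f = -(451/24)x^4 - (435/8)x^3
D D_q f = -(451/6)x^3 - (1305/8)x^2
D f = -(10/3)x^4 + 20x^3
D_q D f = (145/4)x^3 + 95x^2
[D, D_q] f = -(1337/12)x^3 - (2065/8)x^2
((3/2)([D, D_q])) f = -(1337/8)x^3 - (6195/16)x^2


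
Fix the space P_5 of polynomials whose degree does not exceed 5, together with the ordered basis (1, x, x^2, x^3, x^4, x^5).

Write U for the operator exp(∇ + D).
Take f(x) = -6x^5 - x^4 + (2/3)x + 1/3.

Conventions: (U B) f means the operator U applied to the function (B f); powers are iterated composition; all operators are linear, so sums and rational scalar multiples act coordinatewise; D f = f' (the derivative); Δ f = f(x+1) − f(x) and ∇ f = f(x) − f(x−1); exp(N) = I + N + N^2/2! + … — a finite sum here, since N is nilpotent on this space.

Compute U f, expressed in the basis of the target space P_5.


order-1 term: -60x^4 + 52x^3 - 54x^2 + 26x - 11/3
order-2 term: -240x^3 + 336x^2 - 306x + 109
order-3 term: -480x^2 + 688x - 396
order-4 term: -480x + 464
order-5 term: -192
the series for exp(∇ + D) f terminates at order 5
exp(∇ + D) f = -6x^5 - 61x^4 - 188x^3 - 198x^2 - (214/3)x - 55/3

the result is g(x) = -6x^5 - 61x^4 - 188x^3 - 198x^2 - (214/3)x - 55/3


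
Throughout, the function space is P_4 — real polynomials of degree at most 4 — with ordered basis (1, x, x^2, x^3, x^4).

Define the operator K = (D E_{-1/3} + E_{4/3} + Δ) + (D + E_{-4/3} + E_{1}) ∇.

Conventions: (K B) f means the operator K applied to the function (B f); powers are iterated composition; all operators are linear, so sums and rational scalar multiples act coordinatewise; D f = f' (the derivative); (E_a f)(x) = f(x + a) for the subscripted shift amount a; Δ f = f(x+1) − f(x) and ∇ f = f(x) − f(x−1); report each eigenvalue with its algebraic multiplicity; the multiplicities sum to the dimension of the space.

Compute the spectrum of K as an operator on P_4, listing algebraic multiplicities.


λ = 1 (multiplicity 5)

image of 1: 1
image of x: x + 16/3
image of x^2: x^2 + (32/3)x + 13/9
image of x^3: x^3 + 16x^2 + (13/3)x + 325/27
image of x^4: x^4 + (64/3)x^3 + (26/3)x^2 + (1300/27)x - 1415/81
the matrix is upper triangular; its diagonal is (1, 1, 1, 1, 1)
for a triangular matrix the eigenvalues are the diagonal entries, with algebraic multiplicity their repetition count


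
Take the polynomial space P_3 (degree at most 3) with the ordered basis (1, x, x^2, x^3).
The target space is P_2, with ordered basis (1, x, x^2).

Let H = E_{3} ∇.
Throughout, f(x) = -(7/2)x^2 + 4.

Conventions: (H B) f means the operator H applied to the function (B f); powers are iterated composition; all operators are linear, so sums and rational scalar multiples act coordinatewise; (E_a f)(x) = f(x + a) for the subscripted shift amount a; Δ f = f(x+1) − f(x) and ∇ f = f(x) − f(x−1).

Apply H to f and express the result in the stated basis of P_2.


the image equals g(x) = -7x - 35/2

∇ f = -7x + 7/2
E_{3} ∇ f = -7x - 35/2


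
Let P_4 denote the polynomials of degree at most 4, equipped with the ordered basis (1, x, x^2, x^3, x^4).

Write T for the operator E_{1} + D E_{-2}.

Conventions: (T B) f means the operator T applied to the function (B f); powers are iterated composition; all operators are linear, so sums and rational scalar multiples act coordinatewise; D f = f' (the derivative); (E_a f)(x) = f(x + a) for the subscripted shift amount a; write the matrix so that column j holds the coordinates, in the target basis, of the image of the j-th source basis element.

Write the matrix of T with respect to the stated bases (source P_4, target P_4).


image of 1: 1
image of x: x + 2
image of x^2: x^2 + 4x - 3
image of x^3: x^3 + 6x^2 - 9x + 13
image of x^4: x^4 + 8x^3 - 18x^2 + 52x - 31
each image's coordinates form column j of the matrix

the matrix is [[1, 2, -3, 13, -31]; [0, 1, 4, -9, 52]; [0, 0, 1, 6, -18]; [0, 0, 0, 1, 8]; [0, 0, 0, 0, 1]] (rows listed top to bottom)


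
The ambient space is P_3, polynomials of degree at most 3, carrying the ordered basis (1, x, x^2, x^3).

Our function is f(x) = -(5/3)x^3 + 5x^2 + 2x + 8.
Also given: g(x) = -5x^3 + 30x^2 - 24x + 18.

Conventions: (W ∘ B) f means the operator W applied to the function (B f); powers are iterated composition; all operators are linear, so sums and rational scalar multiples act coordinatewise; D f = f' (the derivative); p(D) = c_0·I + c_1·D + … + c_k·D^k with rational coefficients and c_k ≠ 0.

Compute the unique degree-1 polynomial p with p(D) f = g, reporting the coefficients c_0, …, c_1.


D^0 f = -(5/3)x^3 + 5x^2 + 2x + 8
D^1 f = -5x^2 + 10x + 2
matching coefficients of g against c_0 f + c_1 Df + … from the top degree down determines the c_i
solution: c_0 = 3, c_1 = -3

p(D) = 3·I − 3·D, i.e. c_0 = 3, c_1 = -3


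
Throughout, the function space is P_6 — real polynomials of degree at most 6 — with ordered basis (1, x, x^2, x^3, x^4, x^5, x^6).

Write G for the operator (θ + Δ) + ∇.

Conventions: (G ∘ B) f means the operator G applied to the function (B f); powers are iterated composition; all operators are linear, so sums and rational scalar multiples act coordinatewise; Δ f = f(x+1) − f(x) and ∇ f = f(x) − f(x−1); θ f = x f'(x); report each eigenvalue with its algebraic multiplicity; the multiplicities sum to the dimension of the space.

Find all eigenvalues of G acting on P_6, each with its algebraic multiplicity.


image of 1: 0
image of x: x + 2
image of x^2: 2x^2 + 4x
image of x^3: 3x^3 + 6x^2 + 2
image of x^4: 4x^4 + 8x^3 + 8x
image of x^5: 5x^5 + 10x^4 + 20x^2 + 2
image of x^6: 6x^6 + 12x^5 + 40x^3 + 12x
the matrix is upper triangular; its diagonal is (0, 1, 2, 3, 4, 5, 6)
for a triangular matrix the eigenvalues are the diagonal entries, with algebraic multiplicity their repetition count

λ = 0 (multiplicity 1), λ = 1 (multiplicity 1), λ = 2 (multiplicity 1), λ = 3 (multiplicity 1), λ = 4 (multiplicity 1), λ = 5 (multiplicity 1), λ = 6 (multiplicity 1)


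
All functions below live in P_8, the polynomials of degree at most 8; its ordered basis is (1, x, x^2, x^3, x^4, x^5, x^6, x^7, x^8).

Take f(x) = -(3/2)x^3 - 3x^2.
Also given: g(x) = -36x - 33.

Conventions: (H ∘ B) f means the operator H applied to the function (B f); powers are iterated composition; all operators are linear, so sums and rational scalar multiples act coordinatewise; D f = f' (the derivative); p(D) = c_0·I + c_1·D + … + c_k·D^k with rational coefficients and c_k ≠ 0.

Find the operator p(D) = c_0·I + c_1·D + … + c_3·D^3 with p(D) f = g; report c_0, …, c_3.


c_0 = 0, c_1 = 0, c_2 = 4, c_3 = 1

D^0 f = -(3/2)x^3 - 3x^2
D^1 f = -(9/2)x^2 - 6x
D^2 f = -9x - 6
D^3 f = -9
matching coefficients of g against c_0 f + c_1 Df + … from the top degree down determines the c_i
solution: c_0 = 0, c_1 = 0, c_2 = 4, c_3 = 1


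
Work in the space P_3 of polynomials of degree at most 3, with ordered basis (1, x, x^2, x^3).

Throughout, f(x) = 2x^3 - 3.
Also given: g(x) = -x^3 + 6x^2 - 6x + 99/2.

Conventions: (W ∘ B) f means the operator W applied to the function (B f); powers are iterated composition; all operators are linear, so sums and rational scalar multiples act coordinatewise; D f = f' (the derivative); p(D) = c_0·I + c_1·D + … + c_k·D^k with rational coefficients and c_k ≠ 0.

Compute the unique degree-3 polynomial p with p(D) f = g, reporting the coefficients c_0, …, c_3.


p(D) = -(1/2)·I + D − (1/2)·D^2 + 4·D^3, i.e. c_0 = -1/2, c_1 = 1, c_2 = -1/2, c_3 = 4

D^0 f = 2x^3 - 3
D^1 f = 6x^2
D^2 f = 12x
D^3 f = 12
matching coefficients of g against c_0 f + c_1 Df + … from the top degree down determines the c_i
solution: c_0 = -1/2, c_1 = 1, c_2 = -1/2, c_3 = 4


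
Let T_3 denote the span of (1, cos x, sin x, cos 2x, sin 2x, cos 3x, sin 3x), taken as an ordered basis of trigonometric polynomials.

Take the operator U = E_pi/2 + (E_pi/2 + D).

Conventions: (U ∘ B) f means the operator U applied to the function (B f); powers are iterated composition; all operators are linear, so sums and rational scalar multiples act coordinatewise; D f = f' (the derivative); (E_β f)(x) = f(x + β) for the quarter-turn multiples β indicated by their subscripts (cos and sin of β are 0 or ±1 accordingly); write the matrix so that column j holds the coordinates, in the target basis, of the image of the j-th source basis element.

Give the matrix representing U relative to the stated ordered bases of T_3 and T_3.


image of 1: 2
image of cos x: -3sin x
image of sin x: 3cos x
image of cos 2x: -2cos 2x - 2sin 2x
image of sin 2x: 2cos 2x - 2sin 2x
image of cos 3x: -sin 3x
image of sin 3x: cos 3x
each image's coordinates form column j of the matrix

the matrix is [[2, 0, 0, 0, 0, 0, 0]; [0, 0, 3, 0, 0, 0, 0]; [0, -3, 0, 0, 0, 0, 0]; [0, 0, 0, -2, 2, 0, 0]; [0, 0, 0, -2, -2, 0, 0]; [0, 0, 0, 0, 0, 0, 1]; [0, 0, 0, 0, 0, -1, 0]] (rows listed top to bottom)


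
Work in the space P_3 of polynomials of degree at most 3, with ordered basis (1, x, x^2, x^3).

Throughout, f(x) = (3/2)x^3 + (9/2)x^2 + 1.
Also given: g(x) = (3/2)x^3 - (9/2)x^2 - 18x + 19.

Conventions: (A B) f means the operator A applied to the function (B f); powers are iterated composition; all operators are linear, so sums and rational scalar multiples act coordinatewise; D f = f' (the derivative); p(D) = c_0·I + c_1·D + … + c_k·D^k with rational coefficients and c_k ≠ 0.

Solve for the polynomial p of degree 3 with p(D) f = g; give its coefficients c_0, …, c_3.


D^0 f = (3/2)x^3 + (9/2)x^2 + 1
D^1 f = (9/2)x^2 + 9x
D^2 f = 9x + 9
D^3 f = 9
matching coefficients of g against c_0 f + c_1 Df + … from the top degree down determines the c_i
solution: c_0 = 1, c_1 = -2, c_2 = 0, c_3 = 2

p(D) = I − 2·D + 2·D^3, i.e. c_0 = 1, c_1 = -2, c_2 = 0, c_3 = 2


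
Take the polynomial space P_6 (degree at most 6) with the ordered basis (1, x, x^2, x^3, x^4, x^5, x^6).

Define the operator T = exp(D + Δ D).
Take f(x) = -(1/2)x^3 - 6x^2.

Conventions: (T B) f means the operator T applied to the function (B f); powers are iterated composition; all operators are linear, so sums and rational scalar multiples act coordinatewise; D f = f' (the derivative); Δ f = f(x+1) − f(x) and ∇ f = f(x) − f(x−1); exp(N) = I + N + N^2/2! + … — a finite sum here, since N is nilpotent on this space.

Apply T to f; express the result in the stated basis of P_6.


g(x) = -(1/2)x^3 - (15/2)x^2 - (33/2)x - 23

order-1 term: -(3/2)x^2 - 15x - 27/2
order-2 term: -(3/2)x - 9
order-3 term: -1/2
the series for exp(D + Δ D) f terminates at order 3
exp(D + Δ D) f = -(1/2)x^3 - (15/2)x^2 - (33/2)x - 23


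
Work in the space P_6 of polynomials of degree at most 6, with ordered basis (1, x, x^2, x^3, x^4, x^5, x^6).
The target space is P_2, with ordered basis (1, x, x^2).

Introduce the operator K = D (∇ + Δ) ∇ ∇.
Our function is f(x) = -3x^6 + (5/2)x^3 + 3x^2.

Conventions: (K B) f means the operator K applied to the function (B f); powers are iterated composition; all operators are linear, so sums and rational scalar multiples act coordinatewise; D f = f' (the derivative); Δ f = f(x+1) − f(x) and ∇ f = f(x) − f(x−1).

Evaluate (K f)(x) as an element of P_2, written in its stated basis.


∇ f = -18x^5 + 45x^4 - 60x^3 + (105/2)x^2 - (39/2)x + 5/2
∇ ∇ f = -90x^4 + 360x^3 - 630x^2 + 555x - 195
∇ ∇ ∇ f = -360x^3 + 1620x^2 - 2700x + 1635
Δ ∇ ∇ f = -360x^3 + 540x^2 - 540x + 195
(∇ + Δ) ∇ ∇ f = -720x^3 + 2160x^2 - 3240x + 1830
D (∇ + Δ) ∇ ∇ f = -2160x^2 + 4320x - 3240

the image equals g(x) = -2160x^2 + 4320x - 3240


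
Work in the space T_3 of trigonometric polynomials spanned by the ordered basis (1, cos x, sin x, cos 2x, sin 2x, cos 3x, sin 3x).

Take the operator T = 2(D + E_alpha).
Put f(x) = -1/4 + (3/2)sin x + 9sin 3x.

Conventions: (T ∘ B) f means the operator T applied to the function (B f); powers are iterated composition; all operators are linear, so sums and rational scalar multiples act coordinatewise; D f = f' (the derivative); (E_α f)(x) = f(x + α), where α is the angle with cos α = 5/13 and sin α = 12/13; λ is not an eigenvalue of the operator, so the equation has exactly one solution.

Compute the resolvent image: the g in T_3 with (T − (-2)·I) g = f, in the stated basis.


write g with unknown coordinates in the stated basis and equate coefficients in (T − (-2)·I) g = f
solving from the highest basis element down gives g = -1/16 - (75/292)cos x + (27/146)sin x - (5763/3362)cos 3x + (81/1681)sin 3x
check: T g = -1/8 + (75/146)cos x + (165/146)sin x + (5763/1681)cos 3x + (14967/1681)sin 3x
so T g − (-2)·g = -1/4 + (3/2)sin x + 9sin 3x = f ✓

g(x) = -1/16 - (75/292)cos x + (27/146)sin x - (5763/3362)cos 3x + (81/1681)sin 3x


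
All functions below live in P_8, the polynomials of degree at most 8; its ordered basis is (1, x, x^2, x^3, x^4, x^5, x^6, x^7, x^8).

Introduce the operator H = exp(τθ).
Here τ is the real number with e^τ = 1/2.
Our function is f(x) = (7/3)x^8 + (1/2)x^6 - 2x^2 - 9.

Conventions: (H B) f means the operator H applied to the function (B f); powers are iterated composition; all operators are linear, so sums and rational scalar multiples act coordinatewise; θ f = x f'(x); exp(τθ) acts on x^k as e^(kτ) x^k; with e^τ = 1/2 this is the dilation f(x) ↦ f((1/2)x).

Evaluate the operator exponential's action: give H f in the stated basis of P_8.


the image equals g(x) = (7/768)x^8 + (1/128)x^6 - (1/2)x^2 - 9

exp(τθ) x^k = e^(kτ) x^k; with e^τ = 1/2 this sends x^k to (1/2)^k x^k
x^2 ↦ 1/4 x^2
x^6 ↦ 1/64 x^6
x^8 ↦ 1/256 x^8
applying this coordinatewise to f: exp(τθ) f = (7/768)x^8 + (1/128)x^6 - (1/2)x^2 - 9


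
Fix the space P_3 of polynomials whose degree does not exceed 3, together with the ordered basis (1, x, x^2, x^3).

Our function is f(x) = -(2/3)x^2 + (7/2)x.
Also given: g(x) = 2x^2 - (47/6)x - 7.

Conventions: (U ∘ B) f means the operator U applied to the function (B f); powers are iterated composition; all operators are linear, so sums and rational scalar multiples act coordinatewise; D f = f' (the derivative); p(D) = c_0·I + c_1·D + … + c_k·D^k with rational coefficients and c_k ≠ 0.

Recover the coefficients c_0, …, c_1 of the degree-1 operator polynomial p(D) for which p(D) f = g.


D^0 f = -(2/3)x^2 + (7/2)x
D^1 f = -(4/3)x + 7/2
matching coefficients of g against c_0 f + c_1 Df + … from the top degree down determines the c_i
solution: c_0 = -3, c_1 = -2

c_0 = -3, c_1 = -2


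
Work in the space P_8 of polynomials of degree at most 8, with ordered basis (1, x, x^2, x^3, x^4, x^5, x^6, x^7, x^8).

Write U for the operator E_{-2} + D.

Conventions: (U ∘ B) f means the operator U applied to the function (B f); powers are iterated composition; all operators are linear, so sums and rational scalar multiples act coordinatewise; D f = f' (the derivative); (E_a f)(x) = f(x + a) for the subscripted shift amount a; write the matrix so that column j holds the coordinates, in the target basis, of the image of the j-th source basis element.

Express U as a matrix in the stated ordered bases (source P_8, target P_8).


image of 1: 1
image of x: x - 1
image of x^2: x^2 - 2x + 4
image of x^3: x^3 - 3x^2 + 12x - 8
image of x^4: x^4 - 4x^3 + 24x^2 - 32x + 16
image of x^5: x^5 - 5x^4 + 40x^3 - 80x^2 + 80x - 32
image of x^6: x^6 - 6x^5 + 60x^4 - 160x^3 + 240x^2 - 192x + 64
image of x^7: x^7 - 7x^6 + 84x^5 - 280x^4 + 560x^3 - 672x^2 + 448x - 128
image of x^8: x^8 - 8x^7 + 112x^6 - 448x^5 + 1120x^4 - 1792x^3 + 1792x^2 - 1024x + 256
each image's coordinates form column j of the matrix

the matrix is [[1, -1, 4, -8, 16, -32, 64, -128, 256]; [0, 1, -2, 12, -32, 80, -192, 448, -1024]; [0, 0, 1, -3, 24, -80, 240, -672, 1792]; [0, 0, 0, 1, -4, 40, -160, 560, -1792]; [0, 0, 0, 0, 1, -5, 60, -280, 1120]; [0, 0, 0, 0, 0, 1, -6, 84, -448]; [0, 0, 0, 0, 0, 0, 1, -7, 112]; [0, 0, 0, 0, 0, 0, 0, 1, -8]; [0, 0, 0, 0, 0, 0, 0, 0, 1]] (rows listed top to bottom)


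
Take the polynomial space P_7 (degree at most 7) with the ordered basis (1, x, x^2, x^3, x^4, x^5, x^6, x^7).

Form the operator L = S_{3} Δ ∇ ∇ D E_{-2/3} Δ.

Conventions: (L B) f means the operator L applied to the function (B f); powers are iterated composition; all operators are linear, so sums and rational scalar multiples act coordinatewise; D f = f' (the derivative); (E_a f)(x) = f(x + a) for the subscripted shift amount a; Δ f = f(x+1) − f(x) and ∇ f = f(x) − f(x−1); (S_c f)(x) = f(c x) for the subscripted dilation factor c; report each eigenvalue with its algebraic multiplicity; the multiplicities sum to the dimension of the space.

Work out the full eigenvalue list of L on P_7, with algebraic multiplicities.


λ = 0 (multiplicity 8)

image of 1: 0
image of x: 0
image of x^2: 0
image of x^3: 0
image of x^4: 0
image of x^5: 120
image of x^6: 2160x - 480
image of x^7: 22680x^2 - 10080x + 1960
the matrix is upper triangular; its diagonal is (0, 0, 0, 0, 0, 0, 0, 0)
for a triangular matrix the eigenvalues are the diagonal entries, with algebraic multiplicity their repetition count


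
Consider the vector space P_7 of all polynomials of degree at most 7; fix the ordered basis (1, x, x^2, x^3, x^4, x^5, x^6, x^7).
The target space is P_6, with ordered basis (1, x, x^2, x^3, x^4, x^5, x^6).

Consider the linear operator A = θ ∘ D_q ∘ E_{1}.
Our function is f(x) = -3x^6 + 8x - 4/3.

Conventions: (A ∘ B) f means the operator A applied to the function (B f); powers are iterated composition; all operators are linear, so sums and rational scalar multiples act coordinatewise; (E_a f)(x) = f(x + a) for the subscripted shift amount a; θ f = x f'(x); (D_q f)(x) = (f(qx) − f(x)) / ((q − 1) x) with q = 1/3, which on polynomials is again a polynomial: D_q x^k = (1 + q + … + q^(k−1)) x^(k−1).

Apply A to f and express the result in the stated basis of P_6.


E_{1} f = -3x^6 - 18x^5 - 45x^4 - 60x^3 - 45x^2 - 10x + 11/3
D_q E_{1} f = -(364/81)x^5 - (242/9)x^4 - (200/3)x^3 - (260/3)x^2 - 60x - 10
θ D_q E_{1} f = -(1820/81)x^5 - (968/9)x^4 - 200x^3 - (520/3)x^2 - 60x

the image equals g(x) = -(1820/81)x^5 - (968/9)x^4 - 200x^3 - (520/3)x^2 - 60x


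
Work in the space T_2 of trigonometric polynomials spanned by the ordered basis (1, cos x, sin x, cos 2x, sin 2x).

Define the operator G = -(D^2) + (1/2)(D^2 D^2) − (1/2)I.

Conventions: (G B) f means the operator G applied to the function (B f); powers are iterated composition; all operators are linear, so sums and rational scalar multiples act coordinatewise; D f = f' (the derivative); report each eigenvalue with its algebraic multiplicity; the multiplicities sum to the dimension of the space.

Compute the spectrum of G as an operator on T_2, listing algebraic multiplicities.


image of 1: -1/2
image of cos x: cos x
image of sin x: sin x
image of cos 2x: (23/2)cos 2x
image of sin 2x: (23/2)sin 2x
the matrix is diagonal; its diagonal is (-1/2, 1, 1, 23/2, 23/2)
for a triangular matrix the eigenvalues are the diagonal entries, with algebraic multiplicity their repetition count

λ = -1/2 (multiplicity 1), λ = 1 (multiplicity 2), λ = 23/2 (multiplicity 2)


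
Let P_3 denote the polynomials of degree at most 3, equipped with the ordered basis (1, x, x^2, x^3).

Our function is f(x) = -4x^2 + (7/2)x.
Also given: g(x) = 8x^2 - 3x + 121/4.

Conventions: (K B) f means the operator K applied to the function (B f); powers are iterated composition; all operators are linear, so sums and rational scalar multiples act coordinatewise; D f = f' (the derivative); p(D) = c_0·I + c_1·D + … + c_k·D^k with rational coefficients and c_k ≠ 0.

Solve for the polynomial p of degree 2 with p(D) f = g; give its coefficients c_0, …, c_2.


D^0 f = -4x^2 + (7/2)x
D^1 f = -8x + 7/2
D^2 f = -8
matching coefficients of g against c_0 f + c_1 Df + … from the top degree down determines the c_i
solution: c_0 = -2, c_1 = -1/2, c_2 = -4

p(D) = -2·I − (1/2)·D − 4·D^2, i.e. c_0 = -2, c_1 = -1/2, c_2 = -4


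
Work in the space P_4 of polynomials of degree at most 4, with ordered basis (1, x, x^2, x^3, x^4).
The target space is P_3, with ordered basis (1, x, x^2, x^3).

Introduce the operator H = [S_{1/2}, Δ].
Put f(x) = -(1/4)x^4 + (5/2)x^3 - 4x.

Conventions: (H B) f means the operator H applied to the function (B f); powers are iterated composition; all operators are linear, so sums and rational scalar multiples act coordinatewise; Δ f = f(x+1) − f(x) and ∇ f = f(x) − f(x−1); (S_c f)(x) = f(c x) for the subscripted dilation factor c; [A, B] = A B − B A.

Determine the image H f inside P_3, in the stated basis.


the result is g(x) = -(1/16)x^3 + (21/32)x^2 + (19/8)x - 3/64

Δ f = -x^3 + 6x^2 + (13/2)x - 7/4
S_{1/2} Δ f = -(1/8)x^3 + (3/2)x^2 + (13/4)x - 7/4
S_{1/2} f = -(1/64)x^4 + (5/16)x^3 - 2x
Δ S_{1/2} f = -(1/16)x^3 + (27/32)x^2 + (7/8)x - 109/64
[S_{1/2}, Δ] f = -(1/16)x^3 + (21/32)x^2 + (19/8)x - 3/64
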